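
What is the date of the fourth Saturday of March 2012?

March 1, 2012 is a Thursday.
The first Saturday is therefore March 3 (2 days later).
The fourth Saturday is 3 + 3×7 = March 24.

March 24, 2012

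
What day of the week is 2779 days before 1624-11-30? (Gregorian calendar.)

Saturday

First find the weekday of Nov 30, 1624. Doomsday rule: the anchor day for the 1600s is Tuesday. For year 24: 24÷12 = 2 r 0, and 0÷4 = 0, so 2+0+0 = 2.
Tuesday + 2 ≡ Thursday — that's 1624's doomsday.
In November the doomsday date is Nov 7.
Nov 30 is 23 days after Nov 7; 23 mod 7 = 2, so Thursday + 2 = Saturday.
2779 mod 7 = 0, so 2779 days before a Saturday is Saturday − 0 = Saturday.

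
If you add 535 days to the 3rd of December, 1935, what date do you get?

May 21, 1937

+366 (one year; includes Feb 29, 1936) → Dec 3, 1936 (169 left).
Dec has 31 days: +29 → Jan 1, 1937 (140 left).
Jan has 31 days: +31 → Feb 1, 1937 (109 left).
Feb has 28 days: +28 → Mar 1, 1937 (81 left).
Mar has 31 days: +31 → Apr 1, 1937 (50 left).
Apr has 30 days: +30 → May 1, 1937 (20 left).
+20 → May 21, 1937.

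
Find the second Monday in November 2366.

November 1, 2366 is a Tuesday.
The first Monday is therefore November 7 (6 days later).
The second Monday is 7 + 1×7 = November 14.

November 14, 2366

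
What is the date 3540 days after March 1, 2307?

+366 (one year; includes Feb 29, 2308) → Mar 1, 2308 (3174 left).
+365 (one year) → Mar 1, 2309 (2809 left).
+365 (one year) → Mar 1, 2310 (2444 left).
+365 (one year) → Mar 1, 2311 (2079 left).
+366 (one year; includes Feb 29, 2312) → Mar 1, 2312 (1713 left).
+365 (one year) → Mar 1, 2313 (1348 left).
+365 (one year) → Mar 1, 2314 (983 left).
+365 (one year) → Mar 1, 2315 (618 left).
+366 (one year; includes Feb 29, 2316) → Mar 1, 2316 (252 left).
Mar has 31 days: +31 → Apr 1, 2316 (221 left).
Apr has 30 days: +30 → May 1, 2316 (191 left).
May has 31 days: +31 → Jun 1, 2316 (160 left).
Jun has 30 days: +30 → Jul 1, 2316 (130 left).
Jul has 31 days: +31 → Aug 1, 2316 (99 left).
Aug has 31 days: +31 → Sep 1, 2316 (68 left).
Sep has 30 days: +30 → Oct 1, 2316 (38 left).
Oct has 31 days: +31 → Nov 1, 2316 (7 left).
+7 → Nov 8, 2316.

November 8, 2316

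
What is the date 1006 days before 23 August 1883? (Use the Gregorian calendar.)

November 20, 1880

−365 (one year) → Aug 23, 1882 (641 left).
−365 (one year) → Aug 23, 1881 (276 left).
−23 → Jul 31, 1881 (end of Jul, 31 days; 253 left).
−31 → Jun 30, 1881 (end of Jun, 30 days; 222 left).
−30 → May 31, 1881 (end of May, 31 days; 192 left).
−31 → Apr 30, 1881 (end of Apr, 30 days; 161 left).
−30 → Mar 31, 1881 (end of Mar, 31 days; 131 left).
−31 → Feb 28, 1881 (end of Feb, 28 days; 100 left).
−28 → Jan 31, 1881 (end of Jan, 31 days; 72 left).
−31 → Dec 31, 1880 (end of Dec, 31 days; 41 left).
−31 → Nov 30, 1880 (end of Nov, 30 days; 10 left).
−10 → Nov 20, 1880.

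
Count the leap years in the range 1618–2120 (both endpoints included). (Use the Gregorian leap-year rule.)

122

Multiples of 4 in [1618,2120]: 126.
Of those, multiples of 100: 5 (not leap unless ÷400).
Multiples of 400: 1.
Leap years = 126 − 5 + 1 = 122.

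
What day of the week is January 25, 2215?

Wednesday

Doomsday rule: the anchor day for the 2200s is Friday. For year 15: 15÷12 = 1 r 3, and 3÷4 = 0, so 1+3+0 = 4.
Friday + 4 ≡ Tuesday — that's 2215's doomsday.
In January the doomsday date is Jan 3 (2215 is not a leap year).
Jan 25 is 22 days after Jan 3; 22 mod 7 = 1, so Tuesday + 1 = Wednesday.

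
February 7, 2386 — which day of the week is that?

Friday

Doomsday rule: the anchor day for the 2300s is Wednesday. For year 86: 86÷12 = 7 r 2, and 2÷4 = 0, so 7+2+0 = 9.
Wednesday + 9 ≡ Friday — that's 2386's doomsday.
In February the doomsday date is Feb 28 (2386 is not a leap year).
Feb 7 is 21 days before Feb 28; 21 mod 7 = 0, so Friday − 0 = Friday.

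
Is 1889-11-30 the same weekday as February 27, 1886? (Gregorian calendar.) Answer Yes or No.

Yes

From Feb 27, 1886 to Nov 30, 1889 is 1372 days.
1372 mod 7 = 0, so they are the same weekday.
(Feb 27, 1886 is a Saturday; Nov 30, 1889 is a Saturday.)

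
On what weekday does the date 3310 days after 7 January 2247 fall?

First find the weekday of Jan 7, 2247. Doomsday rule: the anchor day for the 2200s is Friday. For year 47: 47÷12 = 3 r 11, and 11÷4 = 2, so 3+11+2 = 16.
Friday + 16 ≡ Sunday — that's 2247's doomsday.
In January the doomsday date is Jan 3 (2247 is not a leap year).
Jan 7 is 4 days after Jan 3; 4 mod 7 = 4, so Sunday + 4 = Thursday.
3310 mod 7 = 6, so 3310 days after a Thursday is Thursday + 6 = Wednesday.

Wednesday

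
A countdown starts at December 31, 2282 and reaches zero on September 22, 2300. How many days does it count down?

Dec 31, 2282 → Dec 31, 2283: 365 days.
Dec 31, 2283 → Dec 31, 2284: 366 days (Feb 29, 2284 is in that span).
Dec 31, 2284 → Dec 31, 2285: 365 days.
Dec 31, 2285 → Dec 31, 2286: 365 days.
Dec 31, 2286 → Dec 31, 2287: 365 days.
Dec 31, 2287 → Dec 31, 2288: 366 days (Feb 29, 2288 is in that span).
Dec 31, 2288 → Dec 31, 2289: 365 days.
Dec 31, 2289 → Dec 31, 2290: 365 days.
Dec 31, 2290 → Dec 31, 2291: 365 days.
Dec 31, 2291 → Dec 31, 2292: 366 days (Feb 29, 2292 is in that span).
Dec 31, 2292 → Dec 31, 2293: 365 days.
Dec 31, 2293 → Dec 31, 2294: 365 days.
Dec 31, 2294 → Dec 31, 2295: 365 days.
Dec 31, 2295 → Dec 31, 2296: 366 days (Feb 29, 2296 is in that span).
Dec 31, 2296 → Dec 31, 2297: 365 days.
Dec 31, 2297 → Dec 31, 2298: 365 days.
Dec 31, 2298 → Dec 31, 2299: 365 days.
Dec 31, 2299 → Jan 31, 2300: 31 days (December has 31).
Jan 31, 2300 → Feb 28, 2300: 28 days (January has 31).
Feb 28, 2300 → Mar 28, 2300: 28 days (February has 28).
Mar 28, 2300 → Apr 28, 2300: 31 days (March has 31).
Apr 28, 2300 → May 28, 2300: 30 days (April has 30).
May 28, 2300 → Jun 28, 2300: 31 days (May has 31).
Jun 28, 2300 → Jul 28, 2300: 30 days (June has 30).
Jul 28, 2300 → Aug 28, 2300: 31 days (July has 31).
Aug 28, 2300 → Sep 22, 2300: 25 days.
Total: 6474 days.

6474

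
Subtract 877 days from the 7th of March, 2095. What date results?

October 11, 2092

−365 (one year) → Mar 7, 2094 (512 left).
−365 (one year) → Mar 7, 2093 (147 left).
−7 → Feb 28, 2093 (end of Feb, 28 days; 140 left).
−28 → Jan 31, 2093 (end of Jan, 31 days; 112 left).
−31 → Dec 31, 2092 (end of Dec, 31 days; 81 left).
−31 → Nov 30, 2092 (end of Nov, 30 days; 50 left).
−30 → Oct 31, 2092 (end of Oct, 31 days; 20 left).
−20 → Oct 11, 2092.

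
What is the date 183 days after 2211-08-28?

Aug has 31 days: +4 → Sep 1, 2211 (179 left).
Sep has 30 days: +30 → Oct 1, 2211 (149 left).
Oct has 31 days: +31 → Nov 1, 2211 (118 left).
Nov has 30 days: +30 → Dec 1, 2211 (88 left).
Dec has 31 days: +31 → Jan 1, 2212 (57 left).
Jan has 31 days: +31 → Feb 1, 2212 (26 left).
+26 → Feb 27, 2212.

February 27, 2212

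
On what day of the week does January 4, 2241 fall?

Monday

Doomsday rule: the anchor day for the 2200s is Friday. For year 41: 41÷12 = 3 r 5, and 5÷4 = 1, so 3+5+1 = 9.
Friday + 9 ≡ Sunday — that's 2241's doomsday.
In January the doomsday date is Jan 3 (2241 is not a leap year).
Jan 4 is 1 day after Jan 3; 1 mod 7 = 1, so Sunday + 1 = Monday.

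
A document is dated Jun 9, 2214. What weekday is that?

Doomsday rule: the anchor day for the 2200s is Friday. For year 14: 14÷12 = 1 r 2, and 2÷4 = 0, so 1+2+0 = 3.
Friday + 3 ≡ Monday — that's 2214's doomsday.
In June the doomsday date is Jun 6.
Jun 9 is 3 days after Jun 6; 3 mod 7 = 3, so Monday + 3 = Thursday.

Thursday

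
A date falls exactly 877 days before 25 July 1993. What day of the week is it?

Jul 25, 1993 is a Sunday.
877 mod 7 = 2, so 877 days before a Sunday is Sunday − 2 = Friday.

Friday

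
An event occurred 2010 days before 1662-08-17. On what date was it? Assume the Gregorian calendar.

February 14, 1657

−365 (one year) → Aug 17, 1661 (1645 left).
−365 (one year) → Aug 17, 1660 (1280 left).
−366 (one year; includes Feb 29, 1660) → Aug 17, 1659 (914 left).
−365 (one year) → Aug 17, 1658 (549 left).
−365 (one year) → Aug 17, 1657 (184 left).
−17 → Jul 31, 1657 (end of Jul, 31 days; 167 left).
−31 → Jun 30, 1657 (end of Jun, 30 days; 136 left).
−30 → May 31, 1657 (end of May, 31 days; 106 left).
−31 → Apr 30, 1657 (end of Apr, 30 days; 75 left).
−30 → Mar 31, 1657 (end of Mar, 31 days; 45 left).
−31 → Feb 28, 1657 (end of Feb, 28 days; 14 left).
−14 → Feb 14, 1657.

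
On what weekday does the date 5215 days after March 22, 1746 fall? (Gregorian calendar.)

First find the weekday of Mar 22, 1746. Doomsday rule: the anchor day for the 1700s is Sunday. For year 46: 46÷12 = 3 r 10, and 10÷4 = 2, so 3+10+2 = 15.
Sunday + 15 ≡ Monday — that's 1746's doomsday.
In March the doomsday date is Mar 14.
Mar 22 is 8 days after Mar 14; 8 mod 7 = 1, so Monday + 1 = Tuesday.
5215 mod 7 = 0, so 5215 days after a Tuesday is Tuesday + 0 = Tuesday.

Tuesday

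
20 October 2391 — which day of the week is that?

Sunday

Doomsday rule: the anchor day for the 2300s is Wednesday. For year 91: 91÷12 = 7 r 7, and 7÷4 = 1, so 7+7+1 = 15.
Wednesday + 15 ≡ Thursday — that's 2391's doomsday.
In October the doomsday date is Oct 10.
Oct 20 is 10 days after Oct 10; 10 mod 7 = 3, so Thursday + 3 = Sunday.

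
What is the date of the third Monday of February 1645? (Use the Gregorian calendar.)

February 20, 1645

February 1, 1645 is a Wednesday.
The first Monday is therefore February 6 (5 days later).
The third Monday is 6 + 2×7 = February 20.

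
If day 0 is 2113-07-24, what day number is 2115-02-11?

Jul 24, 2113 → Jul 24, 2114: 365 days.
Jul 24, 2114 → Aug 24, 2114: 31 days (July has 31).
Aug 24, 2114 → Sep 24, 2114: 31 days (August has 31).
Sep 24, 2114 → Oct 24, 2114: 30 days (September has 30).
Oct 24, 2114 → Nov 24, 2114: 31 days (October has 31).
Nov 24, 2114 → Dec 24, 2114: 30 days (November has 30).
Dec 24, 2114 → Jan 24, 2115: 31 days (December has 31).
Jan 24, 2115 → Feb 11, 2115: 18 days.
Total: 567 days.

567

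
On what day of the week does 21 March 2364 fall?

Saturday

Doomsday rule: the anchor day for the 2300s is Wednesday. For year 64: 64÷12 = 5 r 4, and 4÷4 = 1, so 5+4+1 = 10.
Wednesday + 10 ≡ Saturday — that's 2364's doomsday.
In March the doomsday date is Mar 14.
Mar 21 is 7 days after Mar 14; 7 mod 7 = 0, so Saturday + 0 = Saturday.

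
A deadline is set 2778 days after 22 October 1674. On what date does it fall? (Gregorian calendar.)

May 31, 1682

+365 (one year) → Oct 22, 1675 (2413 left).
+366 (one year; includes Feb 29, 1676) → Oct 22, 1676 (2047 left).
+365 (one year) → Oct 22, 1677 (1682 left).
+365 (one year) → Oct 22, 1678 (1317 left).
+365 (one year) → Oct 22, 1679 (952 left).
+366 (one year; includes Feb 29, 1680) → Oct 22, 1680 (586 left).
+365 (one year) → Oct 22, 1681 (221 left).
Oct has 31 days: +10 → Nov 1, 1681 (211 left).
Nov has 30 days: +30 → Dec 1, 1681 (181 left).
Dec has 31 days: +31 → Jan 1, 1682 (150 left).
Jan has 31 days: +31 → Feb 1, 1682 (119 left).
Feb has 28 days: +28 → Mar 1, 1682 (91 left).
Mar has 31 days: +31 → Apr 1, 1682 (60 left).
Apr has 30 days: +30 → May 1, 1682 (30 left).
+30 → May 31, 1682.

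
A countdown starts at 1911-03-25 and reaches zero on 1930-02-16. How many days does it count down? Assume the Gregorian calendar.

Mar 25, 1911 → Mar 25, 1912: 366 days (Feb 29, 1912 is in that span).
Mar 25, 1912 → Mar 25, 1913: 365 days.
Mar 25, 1913 → Mar 25, 1914: 365 days.
Mar 25, 1914 → Mar 25, 1915: 365 days.
Mar 25, 1915 → Mar 25, 1916: 366 days (Feb 29, 1916 is in that span).
Mar 25, 1916 → Mar 25, 1917: 365 days.
Mar 25, 1917 → Mar 25, 1918: 365 days.
Mar 25, 1918 → Mar 25, 1919: 365 days.
Mar 25, 1919 → Mar 25, 1920: 366 days (Feb 29, 1920 is in that span).
Mar 25, 1920 → Mar 25, 1921: 365 days.
Mar 25, 1921 → Mar 25, 1922: 365 days.
Mar 25, 1922 → Mar 25, 1923: 365 days.
Mar 25, 1923 → Mar 25, 1924: 366 days (Feb 29, 1924 is in that span).
Mar 25, 1924 → Mar 25, 1925: 365 days.
Mar 25, 1925 → Mar 25, 1926: 365 days.
Mar 25, 1926 → Mar 25, 1927: 365 days.
Mar 25, 1927 → Mar 25, 1928: 366 days (Feb 29, 1928 is in that span).
Mar 25, 1928 → Mar 25, 1929: 365 days.
Mar 25, 1929 → Apr 25, 1929: 31 days (March has 31).
Apr 25, 1929 → May 25, 1929: 30 days (April has 30).
May 25, 1929 → Jun 25, 1929: 31 days (May has 31).
Jun 25, 1929 → Jul 25, 1929: 30 days (June has 30).
Jul 25, 1929 → Aug 25, 1929: 31 days (July has 31).
Aug 25, 1929 → Sep 25, 1929: 31 days (August has 31).
Sep 25, 1929 → Oct 25, 1929: 30 days (September has 30).
Oct 25, 1929 → Nov 25, 1929: 31 days (October has 31).
Nov 25, 1929 → Dec 25, 1929: 30 days (November has 30).
Dec 25, 1929 → Jan 25, 1930: 31 days (December has 31).
Jan 25, 1930 → Feb 16, 1930: 22 days.
Total: 6903 days.

6903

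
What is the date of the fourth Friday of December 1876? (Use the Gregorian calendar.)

December 1, 1876 is a Friday.
The first Friday is therefore December 1 (same day).
The fourth Friday is 1 + 3×7 = December 22.

December 22, 1876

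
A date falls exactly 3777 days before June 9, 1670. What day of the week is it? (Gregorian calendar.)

Jun 9, 1670 is a Monday.
3777 mod 7 = 4, so 3777 days before a Monday is Monday − 4 = Thursday.

Thursday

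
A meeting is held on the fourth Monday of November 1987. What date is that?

November 23, 1987

November 1, 1987 is a Sunday.
The first Monday is therefore November 2 (1 days later).
The fourth Monday is 2 + 3×7 = November 23.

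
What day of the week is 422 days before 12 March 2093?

Tuesday

Mar 12, 2093 is a Thursday.
422 mod 7 = 2, so 422 days before a Thursday is Thursday − 2 = Tuesday.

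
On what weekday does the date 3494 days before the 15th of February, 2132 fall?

Thursday

Feb 15, 2132 is a Friday.
3494 mod 7 = 1, so 3494 days before a Friday is Friday − 1 = Thursday.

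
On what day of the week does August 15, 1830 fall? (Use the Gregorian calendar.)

January 1, 1830 is a Friday.
Jan 1, 1830 → Feb 1, 1830: 31 days (January has 31).
Feb 1, 1830 → Mar 1, 1830: 28 days (February has 28).
Mar 1, 1830 → Apr 1, 1830: 31 days (March has 31).
Apr 1, 1830 → May 1, 1830: 30 days (April has 30).
May 1, 1830 → Jun 1, 1830: 31 days (May has 31).
Jun 1, 1830 → Jul 1, 1830: 30 days (June has 30).
Jul 1, 1830 → Aug 1, 1830: 31 days (July has 31).
Aug 1, 1830 → Aug 15, 1830: 14 days.
Total: 226 days.
226 mod 7 = 2, so Friday + 2 = Sunday.

Sunday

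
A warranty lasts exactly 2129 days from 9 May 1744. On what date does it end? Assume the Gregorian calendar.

March 8, 1750

+365 (one year) → May 9, 1745 (1764 left).
+365 (one year) → May 9, 1746 (1399 left).
+365 (one year) → May 9, 1747 (1034 left).
+366 (one year; includes Feb 29, 1748) → May 9, 1748 (668 left).
+365 (one year) → May 9, 1749 (303 left).
May has 31 days: +23 → Jun 1, 1749 (280 left).
Jun has 30 days: +30 → Jul 1, 1749 (250 left).
Jul has 31 days: +31 → Aug 1, 1749 (219 left).
Aug has 31 days: +31 → Sep 1, 1749 (188 left).
Sep has 30 days: +30 → Oct 1, 1749 (158 left).
Oct has 31 days: +31 → Nov 1, 1749 (127 left).
Nov has 30 days: +30 → Dec 1, 1749 (97 left).
Dec has 31 days: +31 → Jan 1, 1750 (66 left).
Jan has 31 days: +31 → Feb 1, 1750 (35 left).
Feb has 28 days: +28 → Mar 1, 1750 (7 left).
+7 → Mar 8, 1750.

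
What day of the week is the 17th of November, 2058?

Sunday

Doomsday rule: the anchor day for the 2000s is Tuesday. For year 58: 58÷12 = 4 r 10, and 10÷4 = 2, so 4+10+2 = 16.
Tuesday + 16 ≡ Thursday — that's 2058's doomsday.
In November the doomsday date is Nov 7.
Nov 17 is 10 days after Nov 7; 10 mod 7 = 3, so Thursday + 3 = Sunday.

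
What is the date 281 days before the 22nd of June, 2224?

−22 → May 31, 2224 (end of May, 31 days; 259 left).
−31 → Apr 30, 2224 (end of Apr, 30 days; 228 left).
−30 → Mar 31, 2224 (end of Mar, 31 days; 198 left).
−31 → Feb 29, 2224 (end of Feb, 29 days; 167 left).
−29 → Jan 31, 2224 (end of Jan, 31 days; 138 left).
−31 → Dec 31, 2223 (end of Dec, 31 days; 107 left).
−31 → Nov 30, 2223 (end of Nov, 30 days; 76 left).
−30 → Oct 31, 2223 (end of Oct, 31 days; 46 left).
−31 → Sep 30, 2223 (end of Sep, 30 days; 15 left).
−15 → Sep 15, 2223.

September 15, 2223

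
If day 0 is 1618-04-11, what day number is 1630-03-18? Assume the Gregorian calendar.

4359

Apr 11, 1618 → Apr 11, 1619: 365 days.
Apr 11, 1619 → Apr 11, 1620: 366 days (Feb 29, 1620 is in that span).
Apr 11, 1620 → Apr 11, 1621: 365 days.
Apr 11, 1621 → Apr 11, 1622: 365 days.
Apr 11, 1622 → Apr 11, 1623: 365 days.
Apr 11, 1623 → Apr 11, 1624: 366 days (Feb 29, 1624 is in that span).
Apr 11, 1624 → Apr 11, 1625: 365 days.
Apr 11, 1625 → Apr 11, 1626: 365 days.
Apr 11, 1626 → Apr 11, 1627: 365 days.
Apr 11, 1627 → Apr 11, 1628: 366 days (Feb 29, 1628 is in that span).
Apr 11, 1628 → Apr 11, 1629: 365 days.
Apr 11, 1629 → May 11, 1629: 30 days (April has 30).
May 11, 1629 → Jun 11, 1629: 31 days (May has 31).
Jun 11, 1629 → Jul 11, 1629: 30 days (June has 30).
Jul 11, 1629 → Aug 11, 1629: 31 days (July has 31).
Aug 11, 1629 → Sep 11, 1629: 31 days (August has 31).
Sep 11, 1629 → Oct 11, 1629: 30 days (September has 30).
Oct 11, 1629 → Nov 11, 1629: 31 days (October has 31).
Nov 11, 1629 → Dec 11, 1629: 30 days (November has 30).
Dec 11, 1629 → Jan 11, 1630: 31 days (December has 31).
Jan 11, 1630 → Feb 11, 1630: 31 days (January has 31).
Feb 11, 1630 → Mar 11, 1630: 28 days (February has 28).
Mar 11, 1630 → Mar 18, 1630: 7 days.
Total: 4359 days.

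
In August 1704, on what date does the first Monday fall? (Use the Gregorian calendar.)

August 1, 1704 is a Friday.
The first Monday is therefore August 4 (3 days later).

August 4, 1704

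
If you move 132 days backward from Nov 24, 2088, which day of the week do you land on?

Nov 24, 2088 is a Wednesday.
132 mod 7 = 6, so 132 days before a Wednesday is Wednesday − 6 = Thursday.

Thursday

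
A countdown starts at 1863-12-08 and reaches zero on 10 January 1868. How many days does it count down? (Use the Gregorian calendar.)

Dec 8, 1863 → Dec 8, 1864: 366 days (Feb 29, 1864 is in that span).
Dec 8, 1864 → Dec 8, 1865: 365 days.
Dec 8, 1865 → Dec 8, 1866: 365 days.
Dec 8, 1866 → Jan 8, 1867: 31 days (December has 31).
Jan 8, 1867 → Feb 8, 1867: 31 days (January has 31).
Feb 8, 1867 → Mar 8, 1867: 28 days (February has 28).
Mar 8, 1867 → Apr 8, 1867: 31 days (March has 31).
Apr 8, 1867 → May 8, 1867: 30 days (April has 30).
May 8, 1867 → Jun 8, 1867: 31 days (May has 31).
Jun 8, 1867 → Jul 8, 1867: 30 days (June has 30).
Jul 8, 1867 → Aug 8, 1867: 31 days (July has 31).
Aug 8, 1867 → Sep 8, 1867: 31 days (August has 31).
Sep 8, 1867 → Oct 8, 1867: 30 days (September has 30).
Oct 8, 1867 → Nov 8, 1867: 31 days (October has 31).
Nov 8, 1867 → Dec 8, 1867: 30 days (November has 30).
Dec 8, 1867 → Jan 8, 1868: 31 days (December has 31).
Jan 8, 1868 → Jan 10, 1868: 2 days.
Total: 1494 days.

1494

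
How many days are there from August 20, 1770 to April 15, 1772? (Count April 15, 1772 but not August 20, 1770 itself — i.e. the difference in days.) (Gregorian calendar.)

604

Aug 20, 1770 → Aug 20, 1771: 365 days.
Aug 20, 1771 → Sep 20, 1771: 31 days (August has 31).
Sep 20, 1771 → Oct 20, 1771: 30 days (September has 30).
Oct 20, 1771 → Nov 20, 1771: 31 days (October has 31).
Nov 20, 1771 → Dec 20, 1771: 30 days (November has 30).
Dec 20, 1771 → Jan 20, 1772: 31 days (December has 31).
Jan 20, 1772 → Feb 20, 1772: 31 days (January has 31).
Feb 20, 1772 → Mar 20, 1772: 29 days (February has 29).
Mar 20, 1772 → Apr 15, 1772: 26 days.
Total: 604 days.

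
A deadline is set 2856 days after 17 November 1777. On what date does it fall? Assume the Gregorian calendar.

+365 (one year) → Nov 17, 1778 (2491 left).
+365 (one year) → Nov 17, 1779 (2126 left).
+366 (one year; includes Feb 29, 1780) → Nov 17, 1780 (1760 left).
+365 (one year) → Nov 17, 1781 (1395 left).
+365 (one year) → Nov 17, 1782 (1030 left).
+365 (one year) → Nov 17, 1783 (665 left).
+366 (one year; includes Feb 29, 1784) → Nov 17, 1784 (299 left).
Nov has 30 days: +14 → Dec 1, 1784 (285 left).
Dec has 31 days: +31 → Jan 1, 1785 (254 left).
Jan has 31 days: +31 → Feb 1, 1785 (223 left).
Feb has 28 days: +28 → Mar 1, 1785 (195 left).
Mar has 31 days: +31 → Apr 1, 1785 (164 left).
Apr has 30 days: +30 → May 1, 1785 (134 left).
May has 31 days: +31 → Jun 1, 1785 (103 left).
Jun has 30 days: +30 → Jul 1, 1785 (73 left).
Jul has 31 days: +31 → Aug 1, 1785 (42 left).
Aug has 31 days: +31 → Sep 1, 1785 (11 left).
+11 → Sep 12, 1785.

September 12, 1785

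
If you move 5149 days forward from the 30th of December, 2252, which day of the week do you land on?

First find the weekday of Dec 30, 2252. Doomsday rule: the anchor day for the 2200s is Friday. For year 52: 52÷12 = 4 r 4, and 4÷4 = 1, so 4+4+1 = 9.
Friday + 9 ≡ Sunday — that's 2252's doomsday.
In December the doomsday date is Dec 12.
Dec 30 is 18 days after Dec 12; 18 mod 7 = 4, so Sunday + 4 = Thursday.
5149 mod 7 = 4, so 5149 days after a Thursday is Thursday + 4 = Monday.

Monday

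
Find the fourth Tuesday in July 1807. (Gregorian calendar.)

July 28, 1807

July 1, 1807 is a Wednesday.
The first Tuesday is therefore July 7 (6 days later).
The fourth Tuesday is 7 + 3×7 = July 28.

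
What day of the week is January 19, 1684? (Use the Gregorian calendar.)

Wednesday

Doomsday rule: the anchor day for the 1600s is Tuesday. For year 84: 84÷12 = 7 r 0, and 0÷4 = 0, so 7+0+0 = 7.
Tuesday + 7 ≡ Tuesday — that's 1684's doomsday.
In January the doomsday date is Jan 4 (1684 is a leap year (divisible by 4)).
Jan 19 is 15 days after Jan 4; 15 mod 7 = 1, so Tuesday + 1 = Wednesday.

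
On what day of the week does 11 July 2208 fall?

Monday

January 1, 2208 is a Friday.
Jan 1, 2208 → Feb 1, 2208: 31 days (January has 31).
Feb 1, 2208 → Mar 1, 2208: 29 days (February has 29).
Mar 1, 2208 → Apr 1, 2208: 31 days (March has 31).
Apr 1, 2208 → May 1, 2208: 30 days (April has 30).
May 1, 2208 → Jun 1, 2208: 31 days (May has 31).
Jun 1, 2208 → Jul 1, 2208: 30 days (June has 30).
Jul 1, 2208 → Jul 11, 2208: 10 days.
Total: 192 days.
192 mod 7 = 3, so Friday + 3 = Monday.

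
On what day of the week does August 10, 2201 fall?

Doomsday rule: the anchor day for the 2200s is Friday. For year 01: 1÷12 = 0 r 1, and 1÷4 = 0, so 0+1+0 = 1.
Friday + 1 ≡ Saturday — that's 2201's doomsday.
In August the doomsday date is Aug 8.
Aug 10 is 2 days after Aug 8; 2 mod 7 = 2, so Saturday + 2 = Monday.

Monday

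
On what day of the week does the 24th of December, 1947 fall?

Doomsday rule: the anchor day for the 1900s is Wednesday. For year 47: 47÷12 = 3 r 11, and 11÷4 = 2, so 3+11+2 = 16.
Wednesday + 16 ≡ Friday — that's 1947's doomsday.
In December the doomsday date is Dec 12.
Dec 24 is 12 days after Dec 12; 12 mod 7 = 5, so Friday + 5 = Wednesday.

Wednesday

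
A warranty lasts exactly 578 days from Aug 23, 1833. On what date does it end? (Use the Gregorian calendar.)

March 24, 1835

+365 (one year) → Aug 23, 1834 (213 left).
Aug has 31 days: +9 → Sep 1, 1834 (204 left).
Sep has 30 days: +30 → Oct 1, 1834 (174 left).
Oct has 31 days: +31 → Nov 1, 1834 (143 left).
Nov has 30 days: +30 → Dec 1, 1834 (113 left).
Dec has 31 days: +31 → Jan 1, 1835 (82 left).
Jan has 31 days: +31 → Feb 1, 1835 (51 left).
Feb has 28 days: +28 → Mar 1, 1835 (23 left).
+23 → Mar 24, 1835.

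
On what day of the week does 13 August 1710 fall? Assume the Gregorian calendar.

Wednesday

Doomsday rule: the anchor day for the 1700s is Sunday. For year 10: 10÷12 = 0 r 10, and 10÷4 = 2, so 0+10+2 = 12.
Sunday + 12 ≡ Friday — that's 1710's doomsday.
In August the doomsday date is Aug 8.
Aug 13 is 5 days after Aug 8; 5 mod 7 = 5, so Friday + 5 = Wednesday.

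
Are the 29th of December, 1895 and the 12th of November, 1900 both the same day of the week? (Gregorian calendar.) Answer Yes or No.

No

From Dec 29, 1895 to Nov 12, 1900 is 1779 days.
1779 mod 7 = 1, so they are different weekdays.
(Dec 29, 1895 is a Sunday; Nov 12, 1900 is a Monday.)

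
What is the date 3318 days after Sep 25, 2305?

+365 (one year) → Sep 25, 2306 (2953 left).
+365 (one year) → Sep 25, 2307 (2588 left).
+366 (one year; includes Feb 29, 2308) → Sep 25, 2308 (2222 left).
+365 (one year) → Sep 25, 2309 (1857 left).
+365 (one year) → Sep 25, 2310 (1492 left).
+365 (one year) → Sep 25, 2311 (1127 left).
+366 (one year; includes Feb 29, 2312) → Sep 25, 2312 (761 left).
+365 (one year) → Sep 25, 2313 (396 left).
Sep has 30 days: +6 → Oct 1, 2313 (390 left).
Oct has 31 days: +31 → Nov 1, 2313 (359 left).
Nov has 30 days: +30 → Dec 1, 2313 (329 left).
Dec has 31 days: +31 → Jan 1, 2314 (298 left).
Jan has 31 days: +31 → Feb 1, 2314 (267 left).
Feb has 28 days: +28 → Mar 1, 2314 (239 left).
Mar has 31 days: +31 → Apr 1, 2314 (208 left).
Apr has 30 days: +30 → May 1, 2314 (178 left).
May has 31 days: +31 → Jun 1, 2314 (147 left).
Jun has 30 days: +30 → Jul 1, 2314 (117 left).
Jul has 31 days: +31 → Aug 1, 2314 (86 left).
Aug has 31 days: +31 → Sep 1, 2314 (55 left).
Sep has 30 days: +30 → Oct 1, 2314 (25 left).
+25 → Oct 26, 2314.

October 26, 2314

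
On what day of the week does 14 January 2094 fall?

Doomsday rule: the anchor day for the 2000s is Tuesday. For year 94: 94÷12 = 7 r 10, and 10÷4 = 2, so 7+10+2 = 19.
Tuesday + 19 ≡ Sunday — that's 2094's doomsday.
In January the doomsday date is Jan 3 (2094 is not a leap year).
Jan 14 is 11 days after Jan 3; 11 mod 7 = 4, so Sunday + 4 = Thursday.

Thursday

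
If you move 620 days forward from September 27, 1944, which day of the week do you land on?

Sunday

First find the weekday of Sep 27, 1944. Doomsday rule: the anchor day for the 1900s is Wednesday. For year 44: 44÷12 = 3 r 8, and 8÷4 = 2, so 3+8+2 = 13.
Wednesday + 13 ≡ Tuesday — that's 1944's doomsday.
In September the doomsday date is Sep 5.
Sep 27 is 22 days after Sep 5; 22 mod 7 = 1, so Tuesday + 1 = Wednesday.
620 mod 7 = 4, so 620 days after a Wednesday is Wednesday + 4 = Sunday.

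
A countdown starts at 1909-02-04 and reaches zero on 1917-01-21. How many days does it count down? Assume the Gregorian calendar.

Feb 4, 1909 → Feb 4, 1910: 365 days.
Feb 4, 1910 → Feb 4, 1911: 365 days.
Feb 4, 1911 → Feb 4, 1912: 365 days.
Feb 4, 1912 → Feb 4, 1913: 366 days (Feb 29, 1912 is in that span).
Feb 4, 1913 → Feb 4, 1914: 365 days.
Feb 4, 1914 → Feb 4, 1915: 365 days.
Feb 4, 1915 → Feb 4, 1916: 365 days.
Feb 4, 1916 → Mar 4, 1916: 29 days (February has 29).
Mar 4, 1916 → Apr 4, 1916: 31 days (March has 31).
Apr 4, 1916 → May 4, 1916: 30 days (April has 30).
May 4, 1916 → Jun 4, 1916: 31 days (May has 31).
Jun 4, 1916 → Jul 4, 1916: 30 days (June has 30).
Jul 4, 1916 → Aug 4, 1916: 31 days (July has 31).
Aug 4, 1916 → Sep 4, 1916: 31 days (August has 31).
Sep 4, 1916 → Oct 4, 1916: 30 days (September has 30).
Oct 4, 1916 → Nov 4, 1916: 31 days (October has 31).
Nov 4, 1916 → Dec 4, 1916: 30 days (November has 30).
Dec 4, 1916 → Jan 4, 1917: 31 days (December has 31).
Jan 4, 1917 → Jan 21, 1917: 17 days.
Total: 2908 days.

2908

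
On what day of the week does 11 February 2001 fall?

January 1, 2001 is a Monday.
Jan 1, 2001 → Feb 1, 2001: 31 days (January has 31).
Feb 1, 2001 → Feb 11, 2001: 10 days.
Total: 41 days.
41 mod 7 = 6, so Monday + 6 = Sunday.

Sunday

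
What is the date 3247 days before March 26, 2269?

May 5, 2260

−365 (one year) → Mar 26, 2268 (2882 left).
−366 (one year; includes Feb 29, 2268) → Mar 26, 2267 (2516 left).
−365 (one year) → Mar 26, 2266 (2151 left).
−365 (one year) → Mar 26, 2265 (1786 left).
−365 (one year) → Mar 26, 2264 (1421 left).
−366 (one year; includes Feb 29, 2264) → Mar 26, 2263 (1055 left).
−365 (one year) → Mar 26, 2262 (690 left).
−365 (one year) → Mar 26, 2261 (325 left).
−26 → Feb 28, 2261 (end of Feb, 28 days; 299 left).
−28 → Jan 31, 2261 (end of Jan, 31 days; 271 left).
−31 → Dec 31, 2260 (end of Dec, 31 days; 240 left).
−31 → Nov 30, 2260 (end of Nov, 30 days; 209 left).
−30 → Oct 31, 2260 (end of Oct, 31 days; 179 left).
−31 → Sep 30, 2260 (end of Sep, 30 days; 148 left).
−30 → Aug 31, 2260 (end of Aug, 31 days; 118 left).
−31 → Jul 31, 2260 (end of Jul, 31 days; 87 left).
−31 → Jun 30, 2260 (end of Jun, 30 days; 56 left).
−30 → May 31, 2260 (end of May, 31 days; 26 left).
−26 → May 5, 2260.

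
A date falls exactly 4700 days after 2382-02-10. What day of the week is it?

Saturday

Feb 10, 2382 is a Wednesday.
4700 mod 7 = 3, so 4700 days after a Wednesday is Wednesday + 3 = Saturday.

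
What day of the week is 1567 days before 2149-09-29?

Sep 29, 2149 is a Monday.
1567 mod 7 = 6, so 1567 days before a Monday is Monday − 6 = Tuesday.

Tuesday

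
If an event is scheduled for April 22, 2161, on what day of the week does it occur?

Doomsday rule: the anchor day for the 2100s is Sunday. For year 61: 61÷12 = 5 r 1, and 1÷4 = 0, so 5+1+0 = 6.
Sunday + 6 ≡ Saturday — that's 2161's doomsday.
In April the doomsday date is Apr 4.
Apr 22 is 18 days after Apr 4; 18 mod 7 = 4, so Saturday + 4 = Wednesday.

Wednesday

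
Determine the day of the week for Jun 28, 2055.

Doomsday rule: the anchor day for the 2000s is Tuesday. For year 55: 55÷12 = 4 r 7, and 7÷4 = 1, so 4+7+1 = 12.
Tuesday + 12 ≡ Sunday — that's 2055's doomsday.
In June the doomsday date is Jun 6.
Jun 28 is 22 days after Jun 6; 22 mod 7 = 1, so Sunday + 1 = Monday.

Monday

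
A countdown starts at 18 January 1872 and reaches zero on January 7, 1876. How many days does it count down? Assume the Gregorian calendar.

Jan 18, 1872 → Jan 18, 1873: 366 days (Feb 29, 1872 is in that span).
Jan 18, 1873 → Jan 18, 1874: 365 days.
Jan 18, 1874 → Jan 18, 1875: 365 days.
Jan 18, 1875 → Feb 18, 1875: 31 days (January has 31).
Feb 18, 1875 → Mar 18, 1875: 28 days (February has 28).
Mar 18, 1875 → Apr 18, 1875: 31 days (March has 31).
Apr 18, 1875 → May 18, 1875: 30 days (April has 30).
May 18, 1875 → Jun 18, 1875: 31 days (May has 31).
Jun 18, 1875 → Jul 18, 1875: 30 days (June has 30).
Jul 18, 1875 → Aug 18, 1875: 31 days (July has 31).
Aug 18, 1875 → Sep 18, 1875: 31 days (August has 31).
Sep 18, 1875 → Oct 18, 1875: 30 days (September has 30).
Oct 18, 1875 → Nov 18, 1875: 31 days (October has 31).
Nov 18, 1875 → Dec 18, 1875: 30 days (November has 30).
Dec 18, 1875 → Jan 7, 1876: 20 days.
Total: 1450 days.

1450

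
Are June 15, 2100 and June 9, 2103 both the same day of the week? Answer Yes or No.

From Jun 15, 2100 to Jun 9, 2103 is 1089 days.
1089 mod 7 = 4, so they are different weekdays.
(Jun 15, 2100 is a Tuesday; Jun 9, 2103 is a Saturday.)

No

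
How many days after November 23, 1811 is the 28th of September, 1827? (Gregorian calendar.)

5788

Nov 23, 1811 → Nov 23, 1812: 366 days (Feb 29, 1812 is in that span).
Nov 23, 1812 → Nov 23, 1813: 365 days.
Nov 23, 1813 → Nov 23, 1814: 365 days.
Nov 23, 1814 → Nov 23, 1815: 365 days.
Nov 23, 1815 → Nov 23, 1816: 366 days (Feb 29, 1816 is in that span).
Nov 23, 1816 → Nov 23, 1817: 365 days.
Nov 23, 1817 → Nov 23, 1818: 365 days.
Nov 23, 1818 → Nov 23, 1819: 365 days.
Nov 23, 1819 → Nov 23, 1820: 366 days (Feb 29, 1820 is in that span).
Nov 23, 1820 → Nov 23, 1821: 365 days.
Nov 23, 1821 → Nov 23, 1822: 365 days.
Nov 23, 1822 → Nov 23, 1823: 365 days.
Nov 23, 1823 → Nov 23, 1824: 366 days (Feb 29, 1824 is in that span).
Nov 23, 1824 → Nov 23, 1825: 365 days.
Nov 23, 1825 → Nov 23, 1826: 365 days.
Nov 23, 1826 → Dec 23, 1826: 30 days (November has 30).
Dec 23, 1826 → Jan 23, 1827: 31 days (December has 31).
Jan 23, 1827 → Feb 23, 1827: 31 days (January has 31).
Feb 23, 1827 → Mar 23, 1827: 28 days (February has 28).
Mar 23, 1827 → Apr 23, 1827: 31 days (March has 31).
Apr 23, 1827 → May 23, 1827: 30 days (April has 30).
May 23, 1827 → Jun 23, 1827: 31 days (May has 31).
Jun 23, 1827 → Jul 23, 1827: 30 days (June has 30).
Jul 23, 1827 → Aug 23, 1827: 31 days (July has 31).
Aug 23, 1827 → Sep 23, 1827: 31 days (August has 31).
Sep 23, 1827 → Sep 28, 1827: 5 days.
Total: 5788 days.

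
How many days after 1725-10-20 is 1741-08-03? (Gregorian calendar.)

5766

Oct 20, 1725 → Oct 20, 1726: 365 days.
Oct 20, 1726 → Oct 20, 1727: 365 days.
Oct 20, 1727 → Oct 20, 1728: 366 days (Feb 29, 1728 is in that span).
Oct 20, 1728 → Oct 20, 1729: 365 days.
Oct 20, 1729 → Oct 20, 1730: 365 days.
Oct 20, 1730 → Oct 20, 1731: 365 days.
Oct 20, 1731 → Oct 20, 1732: 366 days (Feb 29, 1732 is in that span).
Oct 20, 1732 → Oct 20, 1733: 365 days.
Oct 20, 1733 → Oct 20, 1734: 365 days.
Oct 20, 1734 → Oct 20, 1735: 365 days.
Oct 20, 1735 → Oct 20, 1736: 366 days (Feb 29, 1736 is in that span).
Oct 20, 1736 → Oct 20, 1737: 365 days.
Oct 20, 1737 → Oct 20, 1738: 365 days.
Oct 20, 1738 → Oct 20, 1739: 365 days.
Oct 20, 1739 → Oct 20, 1740: 366 days (Feb 29, 1740 is in that span).
Oct 20, 1740 → Nov 20, 1740: 31 days (October has 31).
Nov 20, 1740 → Dec 20, 1740: 30 days (November has 30).
Dec 20, 1740 → Jan 20, 1741: 31 days (December has 31).
Jan 20, 1741 → Feb 20, 1741: 31 days (January has 31).
Feb 20, 1741 → Mar 20, 1741: 28 days (February has 28).
Mar 20, 1741 → Apr 20, 1741: 31 days (March has 31).
Apr 20, 1741 → May 20, 1741: 30 days (April has 30).
May 20, 1741 → Jun 20, 1741: 31 days (May has 31).
Jun 20, 1741 → Jul 20, 1741: 30 days (June has 30).
Jul 20, 1741 → Aug 3, 1741: 14 days.
Total: 5766 days.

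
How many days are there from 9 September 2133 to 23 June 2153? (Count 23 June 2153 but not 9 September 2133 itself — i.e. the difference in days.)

Sep 9, 2133 → Sep 9, 2134: 365 days.
Sep 9, 2134 → Sep 9, 2135: 365 days.
Sep 9, 2135 → Sep 9, 2136: 366 days (Feb 29, 2136 is in that span).
Sep 9, 2136 → Sep 9, 2137: 365 days.
Sep 9, 2137 → Sep 9, 2138: 365 days.
Sep 9, 2138 → Sep 9, 2139: 365 days.
Sep 9, 2139 → Sep 9, 2140: 366 days (Feb 29, 2140 is in that span).
Sep 9, 2140 → Sep 9, 2141: 365 days.
Sep 9, 2141 → Sep 9, 2142: 365 days.
Sep 9, 2142 → Sep 9, 2143: 365 days.
Sep 9, 2143 → Sep 9, 2144: 366 days (Feb 29, 2144 is in that span).
Sep 9, 2144 → Sep 9, 2145: 365 days.
Sep 9, 2145 → Sep 9, 2146: 365 days.
Sep 9, 2146 → Sep 9, 2147: 365 days.
Sep 9, 2147 → Sep 9, 2148: 366 days (Feb 29, 2148 is in that span).
Sep 9, 2148 → Sep 9, 2149: 365 days.
Sep 9, 2149 → Sep 9, 2150: 365 days.
Sep 9, 2150 → Sep 9, 2151: 365 days.
Sep 9, 2151 → Sep 9, 2152: 366 days (Feb 29, 2152 is in that span).
Sep 9, 2152 → Oct 9, 2152: 30 days (September has 30).
Oct 9, 2152 → Nov 9, 2152: 31 days (October has 31).
Nov 9, 2152 → Dec 9, 2152: 30 days (November has 30).
Dec 9, 2152 → Jan 9, 2153: 31 days (December has 31).
Jan 9, 2153 → Feb 9, 2153: 31 days (January has 31).
Feb 9, 2153 → Mar 9, 2153: 28 days (February has 28).
Mar 9, 2153 → Apr 9, 2153: 31 days (March has 31).
Apr 9, 2153 → May 9, 2153: 30 days (April has 30).
May 9, 2153 → Jun 9, 2153: 31 days (May has 31).
Jun 9, 2153 → Jun 23, 2153: 14 days.
Total: 7227 days.

7227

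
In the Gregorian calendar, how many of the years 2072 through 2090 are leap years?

5

Multiples of 4 in [2072,2090]: 5.
Of those, multiples of 100: 0 (not leap unless ÷400).
Multiples of 400: 0.
Leap years = 5 − 0 + 0 = 5.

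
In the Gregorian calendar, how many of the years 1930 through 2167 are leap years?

58

Multiples of 4 in [1930,2167]: 59.
Of those, multiples of 100: 2 (not leap unless ÷400).
Multiples of 400: 1.
Leap years = 59 − 2 + 1 = 58.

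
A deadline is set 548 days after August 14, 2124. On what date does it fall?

February 13, 2126

+365 (one year) → Aug 14, 2125 (183 left).
Aug has 31 days: +18 → Sep 1, 2125 (165 left).
Sep has 30 days: +30 → Oct 1, 2125 (135 left).
Oct has 31 days: +31 → Nov 1, 2125 (104 left).
Nov has 30 days: +30 → Dec 1, 2125 (74 left).
Dec has 31 days: +31 → Jan 1, 2126 (43 left).
Jan has 31 days: +31 → Feb 1, 2126 (12 left).
+12 → Feb 13, 2126.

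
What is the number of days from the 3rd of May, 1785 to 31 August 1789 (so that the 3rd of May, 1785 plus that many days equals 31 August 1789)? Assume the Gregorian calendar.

1581

May 3, 1785 → May 3, 1786: 365 days.
May 3, 1786 → May 3, 1787: 365 days.
May 3, 1787 → May 3, 1788: 366 days (Feb 29, 1788 is in that span).
May 3, 1788 → May 3, 1789: 365 days.
May 3, 1789 → Jun 3, 1789: 31 days (May has 31).
Jun 3, 1789 → Jul 3, 1789: 30 days (June has 30).
Jul 3, 1789 → Aug 3, 1789: 31 days (July has 31).
Aug 3, 1789 → Aug 31, 1789: 28 days.
Total: 1581 days.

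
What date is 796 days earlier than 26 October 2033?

August 22, 2031

−365 (one year) → Oct 26, 2032 (431 left).
−366 (one year; includes Feb 29, 2032) → Oct 26, 2031 (65 left).
−26 → Sep 30, 2031 (end of Sep, 30 days; 39 left).
−30 → Aug 31, 2031 (end of Aug, 31 days; 9 left).
−9 → Aug 22, 2031.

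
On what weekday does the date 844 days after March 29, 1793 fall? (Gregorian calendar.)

First find the weekday of Mar 29, 1793. Doomsday rule: the anchor day for the 1700s is Sunday. For year 93: 93÷12 = 7 r 9, and 9÷4 = 2, so 7+9+2 = 18.
Sunday + 18 ≡ Thursday — that's 1793's doomsday.
In March the doomsday date is Mar 14.
Mar 29 is 15 days after Mar 14; 15 mod 7 = 1, so Thursday + 1 = Friday.
844 mod 7 = 4, so 844 days after a Friday is Friday + 4 = Tuesday.

Tuesday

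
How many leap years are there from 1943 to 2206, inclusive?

64

Multiples of 4 in [1943,2206]: 66.
Of those, multiples of 100: 3 (not leap unless ÷400).
Multiples of 400: 1.
Leap years = 66 − 3 + 1 = 64.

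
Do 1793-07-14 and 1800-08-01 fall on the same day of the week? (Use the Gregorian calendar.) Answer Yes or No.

No

From Jul 14, 1793 to Aug 1, 1800 is 2574 days.
2574 mod 7 = 5, so they are different weekdays.
(Jul 14, 1793 is a Sunday; Aug 1, 1800 is a Friday.)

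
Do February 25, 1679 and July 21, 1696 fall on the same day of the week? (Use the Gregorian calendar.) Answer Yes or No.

Yes

From Feb 25, 1679 to Jul 21, 1696 is 6356 days.
6356 mod 7 = 0, so they are the same weekday.
(Feb 25, 1679 is a Saturday; Jul 21, 1696 is a Saturday.)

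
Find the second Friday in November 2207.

November 13, 2207

November 1, 2207 is a Sunday.
The first Friday is therefore November 6 (5 days later).
The second Friday is 6 + 1×7 = November 13.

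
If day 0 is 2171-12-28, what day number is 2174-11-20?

Dec 28, 2171 → Dec 28, 2172: 366 days (Feb 29, 2172 is in that span).
Dec 28, 2172 → Dec 28, 2173: 365 days.
Dec 28, 2173 → Jan 28, 2174: 31 days (December has 31).
Jan 28, 2174 → Feb 28, 2174: 31 days (January has 31).
Feb 28, 2174 → Mar 28, 2174: 28 days (February has 28).
Mar 28, 2174 → Apr 28, 2174: 31 days (March has 31).
Apr 28, 2174 → May 28, 2174: 30 days (April has 30).
May 28, 2174 → Jun 28, 2174: 31 days (May has 31).
Jun 28, 2174 → Jul 28, 2174: 30 days (June has 30).
Jul 28, 2174 → Aug 28, 2174: 31 days (July has 31).
Aug 28, 2174 → Sep 28, 2174: 31 days (August has 31).
Sep 28, 2174 → Oct 28, 2174: 30 days (September has 30).
Oct 28, 2174 → Nov 20, 2174: 23 days.
Total: 1058 days.

1058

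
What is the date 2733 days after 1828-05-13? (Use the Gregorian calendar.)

November 6, 1835

+365 (one year) → May 13, 1829 (2368 left).
+365 (one year) → May 13, 1830 (2003 left).
+365 (one year) → May 13, 1831 (1638 left).
+366 (one year; includes Feb 29, 1832) → May 13, 1832 (1272 left).
+365 (one year) → May 13, 1833 (907 left).
+365 (one year) → May 13, 1834 (542 left).
+365 (one year) → May 13, 1835 (177 left).
May has 31 days: +19 → Jun 1, 1835 (158 left).
Jun has 30 days: +30 → Jul 1, 1835 (128 left).
Jul has 31 days: +31 → Aug 1, 1835 (97 left).
Aug has 31 days: +31 → Sep 1, 1835 (66 left).
Sep has 30 days: +30 → Oct 1, 1835 (36 left).
Oct has 31 days: +31 → Nov 1, 1835 (5 left).
+5 → Nov 6, 1835.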